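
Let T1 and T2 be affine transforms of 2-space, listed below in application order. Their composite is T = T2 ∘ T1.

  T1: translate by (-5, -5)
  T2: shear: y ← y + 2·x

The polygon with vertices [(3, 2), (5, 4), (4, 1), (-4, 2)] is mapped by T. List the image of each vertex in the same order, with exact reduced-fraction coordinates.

image vertices: (-2, -7), (0, -1), (-1, -6), (-9, -21)

T1 translate by (-5, -5): (3, 2) → (-2, -3); (5, 4) → (0, -1); (4, 1) → (-1, -4); (-4, 2) → (-9, -3)
T2 shear: y ← y + 2·x: (-2, -3) → (-2, -7); (0, -1) → (0, -1); (-1, -4) → (-1, -6); (-9, -3) → (-9, -21)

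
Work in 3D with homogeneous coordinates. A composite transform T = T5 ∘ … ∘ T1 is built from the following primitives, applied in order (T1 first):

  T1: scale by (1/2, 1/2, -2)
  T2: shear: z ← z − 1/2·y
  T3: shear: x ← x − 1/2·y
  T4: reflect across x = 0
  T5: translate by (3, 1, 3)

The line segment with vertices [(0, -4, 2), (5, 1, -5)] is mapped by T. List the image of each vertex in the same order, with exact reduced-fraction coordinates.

image vertices: (2, -1, 0), (3/4, 3/2, 51/4)

T1 scale by (1/2, 1/2, -2): (0, -4, 2) → (0, -2, -4); (5, 1, -5) → (5/2, 1/2, 10)
T2 shear: z ← z − 1/2·y: (0, -2, -4) → (0, -2, -3); (5/2, 1/2, 10) → (5/2, 1/2, 39/4)
T3 shear: x ← x − 1/2·y: (0, -2, -3) → (1, -2, -3); (5/2, 1/2, 39/4) → (9/4, 1/2, 39/4)
T4 reflect across x = 0: (1, -2, -3) → (-1, -2, -3); (9/4, 1/2, 39/4) → (-9/4, 1/2, 39/4)
T5 translate by (3, 1, 3): (-1, -2, -3) → (2, -1, 0); (-9/4, 1/2, 39/4) → (3/4, 3/2, 51/4)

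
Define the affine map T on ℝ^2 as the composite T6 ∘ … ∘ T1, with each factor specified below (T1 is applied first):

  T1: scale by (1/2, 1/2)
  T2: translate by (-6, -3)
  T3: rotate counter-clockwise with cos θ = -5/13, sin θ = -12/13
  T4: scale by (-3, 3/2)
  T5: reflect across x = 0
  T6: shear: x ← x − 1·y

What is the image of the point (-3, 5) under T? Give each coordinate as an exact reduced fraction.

T1 scale by (1/2, 1/2): (-3, 5) → (-3/2, 5/2)
T2 translate by (-6, -3): (-3/2, 5/2) → (-15/2, -1/2)
T3 rotate counter-clockwise with cos θ = -5/13, sin θ = -12/13: (-15/2, -1/2) → (63/26, 185/26)
T4 scale by (-3, 3/2): (63/26, 185/26) → (-189/26, 555/52)
T5 reflect across x = 0: (-189/26, 555/52) → (189/26, 555/52)
T6 shear: x ← x − 1·y: (189/26, 555/52) → (-177/52, 555/52)

T(p) = (-177/52, 555/52)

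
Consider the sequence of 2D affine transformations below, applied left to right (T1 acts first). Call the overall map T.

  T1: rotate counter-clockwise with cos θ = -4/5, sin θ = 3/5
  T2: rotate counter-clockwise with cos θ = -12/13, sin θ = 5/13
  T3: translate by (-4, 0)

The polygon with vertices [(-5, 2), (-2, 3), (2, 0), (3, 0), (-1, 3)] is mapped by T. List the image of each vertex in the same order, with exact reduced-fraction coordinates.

image vertices: (-313/65, 346/65), (-158/65, 211/65), (-194/65, -112/65), (-161/65, -168/65), (-25/13, 31/13)

T1 rotate counter-clockwise with cos θ = -4/5, sin θ = 3/5: (-5, 2) → (14/5, -23/5); (-2, 3) → (-1/5, -18/5); (2, 0) → (-8/5, 6/5); (3, 0) → (-12/5, 9/5); (-1, 3) → (-1, -3)
T2 rotate counter-clockwise with cos θ = -12/13, sin θ = 5/13: (14/5, -23/5) → (-53/65, 346/65); (-1/5, -18/5) → (102/65, 211/65); (-8/5, 6/5) → (66/65, -112/65); (-12/5, 9/5) → (99/65, -168/65); (-1, -3) → (27/13, 31/13)
T3 translate by (-4, 0): (-53/65, 346/65) → (-313/65, 346/65); (102/65, 211/65) → (-158/65, 211/65); (66/65, -112/65) → (-194/65, -112/65); (99/65, -168/65) → (-161/65, -168/65); (27/13, 31/13) → (-25/13, 31/13)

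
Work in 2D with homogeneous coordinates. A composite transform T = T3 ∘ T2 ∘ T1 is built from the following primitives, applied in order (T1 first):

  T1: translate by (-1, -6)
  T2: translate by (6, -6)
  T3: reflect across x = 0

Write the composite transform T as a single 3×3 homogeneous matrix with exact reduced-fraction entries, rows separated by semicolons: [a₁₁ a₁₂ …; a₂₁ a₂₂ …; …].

T = [-1 0 -5; 0 1 -12; 0 0 1]

T1 = [1 0 -1; 0 1 -6; 0 0 1]
T2·T1 = [1 0 5; 0 1 -12; 0 0 1]
T3·…·T1 = [-1 0 -5; 0 1 -12; 0 0 1]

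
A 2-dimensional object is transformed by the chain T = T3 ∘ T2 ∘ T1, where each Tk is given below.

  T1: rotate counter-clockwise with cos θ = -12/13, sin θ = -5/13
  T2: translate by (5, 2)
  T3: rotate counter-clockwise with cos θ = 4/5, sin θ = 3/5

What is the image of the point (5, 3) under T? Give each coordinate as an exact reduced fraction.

T1 rotate counter-clockwise with cos θ = -12/13, sin θ = -5/13: (5, 3) → (-45/13, -61/13)
T2 translate by (5, 2): (-45/13, -61/13) → (20/13, -35/13)
T3 rotate counter-clockwise with cos θ = 4/5, sin θ = 3/5: (20/13, -35/13) → (37/13, -16/13)

T(p) = (37/13, -16/13)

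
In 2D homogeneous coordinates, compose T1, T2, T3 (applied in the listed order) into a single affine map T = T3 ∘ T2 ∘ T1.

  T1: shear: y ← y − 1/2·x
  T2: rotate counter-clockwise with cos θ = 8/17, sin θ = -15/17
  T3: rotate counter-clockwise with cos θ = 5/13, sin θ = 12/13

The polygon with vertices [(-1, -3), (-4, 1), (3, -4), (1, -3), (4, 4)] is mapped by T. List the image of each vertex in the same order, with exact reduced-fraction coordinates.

T1 shear: y ← y − 1/2·x: (-1, -3) → (-1, -5/2); (-4, 1) → (-4, 3); (3, -4) → (3, -11/2); (1, -3) → (1, -7/2); (4, 4) → (4, 2)
T2 rotate counter-clockwise with cos θ = 8/17, sin θ = -15/17: (-1, -5/2) → (-91/34, -5/17); (-4, 3) → (13/17, 84/17); (3, -11/2) → (-117/34, -89/17); (1, -7/2) → (-89/34, -43/17); (4, 2) → (62/17, -44/17)
T3 rotate counter-clockwise with cos θ = 5/13, sin θ = 12/13: (-91/34, -5/17) → (-335/442, -571/221); (13/17, 84/17) → (-943/221, 576/221); (-117/34, -89/17) → (1551/442, -1147/221); (-89/34, -43/17) → (587/442, -749/221); (62/17, -44/17) → (838/221, 524/221)

image vertices: (-335/442, -571/221), (-943/221, 576/221), (1551/442, -1147/221), (587/442, -749/221), (838/221, 524/221)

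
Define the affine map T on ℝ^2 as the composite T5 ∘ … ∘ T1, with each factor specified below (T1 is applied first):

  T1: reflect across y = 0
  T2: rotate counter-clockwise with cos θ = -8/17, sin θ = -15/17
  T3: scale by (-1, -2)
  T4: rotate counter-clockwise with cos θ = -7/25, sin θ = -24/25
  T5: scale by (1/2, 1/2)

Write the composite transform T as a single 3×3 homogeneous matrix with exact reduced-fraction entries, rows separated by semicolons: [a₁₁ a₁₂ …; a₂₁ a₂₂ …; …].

T1 = [1 0 0; 0 -1 0; 0 0 1]
T2·T1 = [-8/17 -15/17 0; -15/17 8/17 0; 0 0 1]
T3·…·T1 = [8/17 15/17 0; 30/17 -16/17 0; 0 0 1]
T4·…·T1 = [664/425 -489/425 0; -402/425 -248/425 0; 0 0 1]
T5·…·T1 = [332/425 -489/850 0; -201/425 -124/425 0; 0 0 1]

T = [332/425 -489/850 0; -201/425 -124/425 0; 0 0 1]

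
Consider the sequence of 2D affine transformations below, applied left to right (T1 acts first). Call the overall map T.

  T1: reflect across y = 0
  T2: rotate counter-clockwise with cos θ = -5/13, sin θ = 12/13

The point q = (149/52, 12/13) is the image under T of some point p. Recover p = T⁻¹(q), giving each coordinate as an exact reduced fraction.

p = (-1/4, 3)

T1 = [1 0 0; 0 -1 0; 0 0 1]
T2·T1 = [-5/13 12/13 0; 12/13 5/13 0; 0 0 1]
det M = -1; M⁻¹ = [-5/13 12/13 0; 12/13 5/13 0; 0 0 1]
M⁻¹ · (149/52, 12/13)ᵀ = (-1/4, 3)ᵀ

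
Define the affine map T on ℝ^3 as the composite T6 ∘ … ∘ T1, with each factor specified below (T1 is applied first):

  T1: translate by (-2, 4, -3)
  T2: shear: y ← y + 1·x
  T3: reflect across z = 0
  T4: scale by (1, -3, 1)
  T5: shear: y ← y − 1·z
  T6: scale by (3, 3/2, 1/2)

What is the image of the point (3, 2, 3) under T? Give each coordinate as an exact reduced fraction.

T1 translate by (-2, 4, -3): (3, 2, 3) → (1, 6, 0)
T2 shear: y ← y + 1·x: (1, 6, 0) → (1, 7, 0)
T3 reflect across z = 0: (1, 7, 0) → (1, 7, 0)
T4 scale by (1, -3, 1): (1, 7, 0) → (1, -21, 0)
T5 shear: y ← y − 1·z: (1, -21, 0) → (1, -21, 0)
T6 scale by (3, 3/2, 1/2): (1, -21, 0) → (3, -63/2, 0)

T(p) = (3, -63/2, 0)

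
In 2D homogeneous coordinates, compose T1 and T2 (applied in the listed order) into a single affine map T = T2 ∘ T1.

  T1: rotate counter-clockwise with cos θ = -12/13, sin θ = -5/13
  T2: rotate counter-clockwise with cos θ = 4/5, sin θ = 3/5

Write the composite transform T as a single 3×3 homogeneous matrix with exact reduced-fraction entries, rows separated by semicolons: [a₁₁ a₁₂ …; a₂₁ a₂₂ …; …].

T1 = [-12/13 5/13 0; -5/13 -12/13 0; 0 0 1]
T2·T1 = [-33/65 56/65 0; -56/65 -33/65 0; 0 0 1]

T = [-33/65 56/65 0; -56/65 -33/65 0; 0 0 1]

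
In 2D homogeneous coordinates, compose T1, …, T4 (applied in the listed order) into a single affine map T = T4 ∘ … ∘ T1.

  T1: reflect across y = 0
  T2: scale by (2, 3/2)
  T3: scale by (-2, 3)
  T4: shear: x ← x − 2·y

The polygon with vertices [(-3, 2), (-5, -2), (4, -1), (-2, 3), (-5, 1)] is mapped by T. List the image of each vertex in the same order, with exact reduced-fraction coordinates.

T1 reflect across y = 0: (-3, 2) → (-3, -2); (-5, -2) → (-5, 2); (4, -1) → (4, 1); (-2, 3) → (-2, -3); (-5, 1) → (-5, -1)
T2 scale by (2, 3/2): (-3, -2) → (-6, -3); (-5, 2) → (-10, 3); (4, 1) → (8, 3/2); (-2, -3) → (-4, -9/2); (-5, -1) → (-10, -3/2)
T3 scale by (-2, 3): (-6, -3) → (12, -9); (-10, 3) → (20, 9); (8, 3/2) → (-16, 9/2); (-4, -9/2) → (8, -27/2); (-10, -3/2) → (20, -9/2)
T4 shear: x ← x − 2·y: (12, -9) → (30, -9); (20, 9) → (2, 9); (-16, 9/2) → (-25, 9/2); (8, -27/2) → (35, -27/2); (20, -9/2) → (29, -9/2)

image vertices: (30, -9), (2, 9), (-25, 9/2), (35, -27/2), (29, -9/2)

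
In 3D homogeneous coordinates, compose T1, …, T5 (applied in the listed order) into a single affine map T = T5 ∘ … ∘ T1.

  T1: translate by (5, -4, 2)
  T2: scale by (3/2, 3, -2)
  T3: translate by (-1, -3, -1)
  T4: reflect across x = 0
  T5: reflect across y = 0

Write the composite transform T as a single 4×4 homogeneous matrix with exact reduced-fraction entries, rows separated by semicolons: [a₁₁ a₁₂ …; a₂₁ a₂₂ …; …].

T1 = [1 0 0 5; 0 1 0 -4; 0 0 1 2; 0 0 0 1]
T2·T1 = [3/2 0 0 15/2; 0 3 0 -12; 0 0 -2 -4; 0 0 0 1]
T3·…·T1 = [3/2 0 0 13/2; 0 3 0 -15; 0 0 -2 -5; 0 0 0 1]
T4·…·T1 = [-3/2 0 0 -13/2; 0 3 0 -15; 0 0 -2 -5; 0 0 0 1]
T5·…·T1 = [-3/2 0 0 -13/2; 0 -3 0 15; 0 0 -2 -5; 0 0 0 1]

T = [-3/2 0 0 -13/2; 0 -3 0 15; 0 0 -2 -5; 0 0 0 1]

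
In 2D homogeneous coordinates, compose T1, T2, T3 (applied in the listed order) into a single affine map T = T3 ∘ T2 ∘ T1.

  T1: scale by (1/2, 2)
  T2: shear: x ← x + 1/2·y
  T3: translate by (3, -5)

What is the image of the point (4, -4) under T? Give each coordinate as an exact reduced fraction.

T1 scale by (1/2, 2): (4, -4) → (2, -8)
T2 shear: x ← x + 1/2·y: (2, -8) → (-2, -8)
T3 translate by (3, -5): (-2, -8) → (1, -13)

T(p) = (1, -13)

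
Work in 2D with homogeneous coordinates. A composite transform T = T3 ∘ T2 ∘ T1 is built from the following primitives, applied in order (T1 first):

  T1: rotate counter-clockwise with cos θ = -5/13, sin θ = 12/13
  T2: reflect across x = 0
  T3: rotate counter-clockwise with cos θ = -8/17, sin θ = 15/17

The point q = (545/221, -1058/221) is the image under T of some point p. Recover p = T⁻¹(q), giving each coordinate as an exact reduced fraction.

p = (-2, -5)

T1 = [-5/13 -12/13 0; 12/13 -5/13 0; 0 0 1]
T2·T1 = [5/13 12/13 0; 12/13 -5/13 0; 0 0 1]
T3·…·T1 = [-220/221 -21/221 0; -21/221 220/221 0; 0 0 1]
det M = -1; M⁻¹ = [-220/221 -21/221 0; -21/221 220/221 0; 0 0 1]
M⁻¹ · (545/221, -1058/221)ᵀ = (-2, -5)ᵀ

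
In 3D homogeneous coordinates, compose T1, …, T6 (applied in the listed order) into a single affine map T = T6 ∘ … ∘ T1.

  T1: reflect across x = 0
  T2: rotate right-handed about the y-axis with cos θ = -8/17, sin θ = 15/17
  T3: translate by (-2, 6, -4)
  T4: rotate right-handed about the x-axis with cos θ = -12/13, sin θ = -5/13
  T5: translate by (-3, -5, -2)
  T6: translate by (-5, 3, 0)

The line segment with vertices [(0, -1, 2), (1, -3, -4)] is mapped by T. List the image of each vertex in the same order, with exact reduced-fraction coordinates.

T1 reflect across x = 0: (0, -1, 2) → (0, -1, 2); (1, -3, -4) → (-1, -3, -4)
T2 rotate right-handed about the y-axis with cos θ = -8/17, sin θ = 15/17: (0, -1, 2) → (30/17, -1, -16/17); (-1, -3, -4) → (-52/17, -3, 47/17)
T3 translate by (-2, 6, -4): (30/17, -1, -16/17) → (-4/17, 5, -84/17); (-52/17, -3, 47/17) → (-86/17, 3, -21/17)
T4 rotate right-handed about the x-axis with cos θ = -12/13, sin θ = -5/13: (-4/17, 5, -84/17) → (-4/17, -1440/221, 583/221); (-86/17, 3, -21/17) → (-86/17, -717/221, -3/221)
T5 translate by (-3, -5, -2): (-4/17, -1440/221, 583/221) → (-55/17, -2545/221, 141/221); (-86/17, -717/221, -3/221) → (-137/17, -1822/221, -445/221)
T6 translate by (-5, 3, 0): (-55/17, -2545/221, 141/221) → (-140/17, -1882/221, 141/221); (-137/17, -1822/221, -445/221) → (-222/17, -1159/221, -445/221)

image vertices: (-140/17, -1882/221, 141/221), (-222/17, -1159/221, -445/221)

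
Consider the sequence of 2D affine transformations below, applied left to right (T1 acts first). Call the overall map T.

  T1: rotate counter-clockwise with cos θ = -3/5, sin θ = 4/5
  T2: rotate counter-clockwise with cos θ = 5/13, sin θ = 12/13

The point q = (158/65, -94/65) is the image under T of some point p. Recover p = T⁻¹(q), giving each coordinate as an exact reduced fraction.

T1 = [-3/5 -4/5 0; 4/5 -3/5 0; 0 0 1]
T2·T1 = [-63/65 16/65 0; -16/65 -63/65 0; 0 0 1]
det M = 1; M⁻¹ = [-63/65 -16/65 0; 16/65 -63/65 0; 0 0 1]
M⁻¹ · (158/65, -94/65)ᵀ = (-2, 2)ᵀ

p = (-2, 2)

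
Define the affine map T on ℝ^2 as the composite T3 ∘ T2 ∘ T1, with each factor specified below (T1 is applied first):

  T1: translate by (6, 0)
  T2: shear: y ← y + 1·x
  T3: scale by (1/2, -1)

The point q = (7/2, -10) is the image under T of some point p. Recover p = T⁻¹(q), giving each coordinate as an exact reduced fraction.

T1 = [1 0 6; 0 1 0; 0 0 1]
T2·T1 = [1 0 6; 1 1 6; 0 0 1]
T3·…·T1 = [1/2 0 3; -1 -1 -6; 0 0 1]
det M = -1/2; M⁻¹ = [2 0 -6; -2 -1 0; 0 0 1]
M⁻¹ · (7/2, -10)ᵀ = (1, 3)ᵀ

p = (1, 3)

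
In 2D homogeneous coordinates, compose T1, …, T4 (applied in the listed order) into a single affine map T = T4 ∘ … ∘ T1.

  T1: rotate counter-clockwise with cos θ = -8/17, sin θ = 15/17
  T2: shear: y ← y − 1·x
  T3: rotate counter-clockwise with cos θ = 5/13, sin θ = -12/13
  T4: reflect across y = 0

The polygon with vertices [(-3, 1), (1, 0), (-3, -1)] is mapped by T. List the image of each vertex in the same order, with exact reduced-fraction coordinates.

T1 rotate counter-clockwise with cos θ = -8/17, sin θ = 15/17: (-3, 1) → (9/17, -53/17); (1, 0) → (-8/17, 15/17); (-3, -1) → (39/17, -37/17)
T2 shear: y ← y − 1·x: (9/17, -53/17) → (9/17, -62/17); (-8/17, 15/17) → (-8/17, 23/17); (39/17, -37/17) → (39/17, -76/17)
T3 rotate counter-clockwise with cos θ = 5/13, sin θ = -12/13: (9/17, -62/17) → (-699/221, -418/221); (-8/17, 23/17) → (236/221, 211/221); (39/17, -76/17) → (-717/221, -848/221)
T4 reflect across y = 0: (-699/221, -418/221) → (-699/221, 418/221); (236/221, 211/221) → (236/221, -211/221); (-717/221, -848/221) → (-717/221, 848/221)

image vertices: (-699/221, 418/221), (236/221, -211/221), (-717/221, 848/221)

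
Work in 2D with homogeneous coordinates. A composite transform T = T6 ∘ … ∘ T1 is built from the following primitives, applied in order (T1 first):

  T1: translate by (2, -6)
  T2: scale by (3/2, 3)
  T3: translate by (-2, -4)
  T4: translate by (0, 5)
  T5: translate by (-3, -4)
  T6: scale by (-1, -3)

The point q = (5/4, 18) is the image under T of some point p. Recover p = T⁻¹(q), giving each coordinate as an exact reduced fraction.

p = (1/2, 5)

T1 = [1 0 2; 0 1 -6; 0 0 1]
T2·T1 = [3/2 0 3; 0 3 -18; 0 0 1]
T3·…·T1 = [3/2 0 1; 0 3 -22; 0 0 1]
T4·…·T1 = [3/2 0 1; 0 3 -17; 0 0 1]
T5·…·T1 = [3/2 0 -2; 0 3 -21; 0 0 1]
T6·…·T1 = [-3/2 0 2; 0 -9 63; 0 0 1]
det M = 27/2; M⁻¹ = [-2/3 0 4/3; 0 -1/9 7; 0 0 1]
M⁻¹ · (5/4, 18)ᵀ = (1/2, 5)ᵀ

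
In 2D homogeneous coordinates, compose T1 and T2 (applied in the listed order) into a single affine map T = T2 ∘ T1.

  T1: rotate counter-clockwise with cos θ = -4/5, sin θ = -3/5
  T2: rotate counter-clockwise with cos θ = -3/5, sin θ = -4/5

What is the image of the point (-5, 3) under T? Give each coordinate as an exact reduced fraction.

T1 rotate counter-clockwise with cos θ = -4/5, sin θ = -3/5: (-5, 3) → (29/5, 3/5)
T2 rotate counter-clockwise with cos θ = -3/5, sin θ = -4/5: (29/5, 3/5) → (-3, -5)

T(p) = (-3, -5)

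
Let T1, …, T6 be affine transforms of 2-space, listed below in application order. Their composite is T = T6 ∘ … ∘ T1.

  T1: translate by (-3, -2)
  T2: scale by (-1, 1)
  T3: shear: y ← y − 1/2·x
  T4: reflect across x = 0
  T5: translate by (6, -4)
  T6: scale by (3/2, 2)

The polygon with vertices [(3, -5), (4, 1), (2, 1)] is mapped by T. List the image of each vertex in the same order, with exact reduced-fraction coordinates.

T1 translate by (-3, -2): (3, -5) → (0, -7); (4, 1) → (1, -1); (2, 1) → (-1, -1)
T2 scale by (-1, 1): (0, -7) → (0, -7); (1, -1) → (-1, -1); (-1, -1) → (1, -1)
T3 shear: y ← y − 1/2·x: (0, -7) → (0, -7); (-1, -1) → (-1, -1/2); (1, -1) → (1, -3/2)
T4 reflect across x = 0: (0, -7) → (0, -7); (-1, -1/2) → (1, -1/2); (1, -3/2) → (-1, -3/2)
T5 translate by (6, -4): (0, -7) → (6, -11); (1, -1/2) → (7, -9/2); (-1, -3/2) → (5, -11/2)
T6 scale by (3/2, 2): (6, -11) → (9, -22); (7, -9/2) → (21/2, -9); (5, -11/2) → (15/2, -11)

image vertices: (9, -22), (21/2, -9), (15/2, -11)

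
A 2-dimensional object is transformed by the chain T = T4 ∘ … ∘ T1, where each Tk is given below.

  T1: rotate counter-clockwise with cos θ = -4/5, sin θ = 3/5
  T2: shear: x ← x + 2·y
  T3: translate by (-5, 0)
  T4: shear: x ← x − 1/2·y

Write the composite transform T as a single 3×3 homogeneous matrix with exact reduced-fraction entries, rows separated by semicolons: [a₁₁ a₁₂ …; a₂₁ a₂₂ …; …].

T1 = [-4/5 -3/5 0; 3/5 -4/5 0; 0 0 1]
T2·T1 = [2/5 -11/5 0; 3/5 -4/5 0; 0 0 1]
T3·…·T1 = [2/5 -11/5 -5; 3/5 -4/5 0; 0 0 1]
T4·…·T1 = [1/10 -9/5 -5; 3/5 -4/5 0; 0 0 1]

T = [1/10 -9/5 -5; 3/5 -4/5 0; 0 0 1]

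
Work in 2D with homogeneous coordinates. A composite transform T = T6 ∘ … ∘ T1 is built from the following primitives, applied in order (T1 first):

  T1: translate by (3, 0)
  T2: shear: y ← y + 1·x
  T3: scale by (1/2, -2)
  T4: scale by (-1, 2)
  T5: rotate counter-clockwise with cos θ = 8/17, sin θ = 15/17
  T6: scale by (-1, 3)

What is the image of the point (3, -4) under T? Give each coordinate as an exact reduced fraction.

T(p) = (-96/17, -327/17)

T1 translate by (3, 0): (3, -4) → (6, -4)
T2 shear: y ← y + 1·x: (6, -4) → (6, 2)
T3 scale by (1/2, -2): (6, 2) → (3, -4)
T4 scale by (-1, 2): (3, -4) → (-3, -8)
T5 rotate counter-clockwise with cos θ = 8/17, sin θ = 15/17: (-3, -8) → (96/17, -109/17)
T6 scale by (-1, 3): (96/17, -109/17) → (-96/17, -327/17)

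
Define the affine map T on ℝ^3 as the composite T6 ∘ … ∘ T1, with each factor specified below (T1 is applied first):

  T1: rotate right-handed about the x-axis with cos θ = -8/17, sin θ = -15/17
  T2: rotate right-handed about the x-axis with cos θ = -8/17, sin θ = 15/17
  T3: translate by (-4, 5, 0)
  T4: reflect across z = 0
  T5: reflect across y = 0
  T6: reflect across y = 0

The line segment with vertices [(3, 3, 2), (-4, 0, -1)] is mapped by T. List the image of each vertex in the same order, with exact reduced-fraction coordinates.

T1 rotate right-handed about the x-axis with cos θ = -8/17, sin θ = -15/17: (3, 3, 2) → (3, 6/17, -61/17); (-4, 0, -1) → (-4, -15/17, 8/17)
T2 rotate right-handed about the x-axis with cos θ = -8/17, sin θ = 15/17: (3, 6/17, -61/17) → (3, 3, 2); (-4, -15/17, 8/17) → (-4, 0, -1)
T3 translate by (-4, 5, 0): (3, 3, 2) → (-1, 8, 2); (-4, 0, -1) → (-8, 5, -1)
T4 reflect across z = 0: (-1, 8, 2) → (-1, 8, -2); (-8, 5, -1) → (-8, 5, 1)
T5 reflect across y = 0: (-1, 8, -2) → (-1, -8, -2); (-8, 5, 1) → (-8, -5, 1)
T6 reflect across y = 0: (-1, -8, -2) → (-1, 8, -2); (-8, -5, 1) → (-8, 5, 1)

image vertices: (-1, 8, -2), (-8, 5, 1)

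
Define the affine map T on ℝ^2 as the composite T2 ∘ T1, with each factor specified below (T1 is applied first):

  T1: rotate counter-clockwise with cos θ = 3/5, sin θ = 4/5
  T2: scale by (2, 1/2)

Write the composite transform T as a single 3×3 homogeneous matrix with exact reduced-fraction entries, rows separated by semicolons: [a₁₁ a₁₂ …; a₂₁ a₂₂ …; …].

T = [6/5 -8/5 0; 2/5 3/10 0; 0 0 1]

T1 = [3/5 -4/5 0; 4/5 3/5 0; 0 0 1]
T2·T1 = [6/5 -8/5 0; 2/5 3/10 0; 0 0 1]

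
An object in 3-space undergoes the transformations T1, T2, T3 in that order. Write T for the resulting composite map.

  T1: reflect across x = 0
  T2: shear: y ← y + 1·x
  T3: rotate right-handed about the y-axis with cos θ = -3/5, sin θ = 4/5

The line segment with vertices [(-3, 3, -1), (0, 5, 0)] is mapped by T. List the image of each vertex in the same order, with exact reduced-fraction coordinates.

T1 reflect across x = 0: (-3, 3, -1) → (3, 3, -1); (0, 5, 0) → (0, 5, 0)
T2 shear: y ← y + 1·x: (3, 3, -1) → (3, 6, -1); (0, 5, 0) → (0, 5, 0)
T3 rotate right-handed about the y-axis with cos θ = -3/5, sin θ = 4/5: (3, 6, -1) → (-13/5, 6, -9/5); (0, 5, 0) → (0, 5, 0)

image vertices: (-13/5, 6, -9/5), (0, 5, 0)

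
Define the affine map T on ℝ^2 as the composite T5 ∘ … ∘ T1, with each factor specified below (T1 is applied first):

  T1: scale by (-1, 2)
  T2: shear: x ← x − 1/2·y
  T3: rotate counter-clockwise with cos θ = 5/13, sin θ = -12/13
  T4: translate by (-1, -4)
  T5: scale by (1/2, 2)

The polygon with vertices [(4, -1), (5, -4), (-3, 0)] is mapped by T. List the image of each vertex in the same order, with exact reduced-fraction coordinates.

T1 scale by (-1, 2): (4, -1) → (-4, -2); (5, -4) → (-5, -8); (-3, 0) → (3, 0)
T2 shear: x ← x − 1/2·y: (-4, -2) → (-3, -2); (-5, -8) → (-1, -8); (3, 0) → (3, 0)
T3 rotate counter-clockwise with cos θ = 5/13, sin θ = -12/13: (-3, -2) → (-3, 2); (-1, -8) → (-101/13, -28/13); (3, 0) → (15/13, -36/13)
T4 translate by (-1, -4): (-3, 2) → (-4, -2); (-101/13, -28/13) → (-114/13, -80/13); (15/13, -36/13) → (2/13, -88/13)
T5 scale by (1/2, 2): (-4, -2) → (-2, -4); (-114/13, -80/13) → (-57/13, -160/13); (2/13, -88/13) → (1/13, -176/13)

image vertices: (-2, -4), (-57/13, -160/13), (1/13, -176/13)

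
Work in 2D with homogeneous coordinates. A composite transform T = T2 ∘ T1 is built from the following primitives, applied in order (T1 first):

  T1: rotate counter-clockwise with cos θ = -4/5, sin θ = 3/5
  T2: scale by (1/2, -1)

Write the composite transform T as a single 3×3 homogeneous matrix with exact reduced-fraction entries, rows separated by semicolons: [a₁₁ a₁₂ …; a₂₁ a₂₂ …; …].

T1 = [-4/5 -3/5 0; 3/5 -4/5 0; 0 0 1]
T2·T1 = [-2/5 -3/10 0; -3/5 4/5 0; 0 0 1]

T = [-2/5 -3/10 0; -3/5 4/5 0; 0 0 1]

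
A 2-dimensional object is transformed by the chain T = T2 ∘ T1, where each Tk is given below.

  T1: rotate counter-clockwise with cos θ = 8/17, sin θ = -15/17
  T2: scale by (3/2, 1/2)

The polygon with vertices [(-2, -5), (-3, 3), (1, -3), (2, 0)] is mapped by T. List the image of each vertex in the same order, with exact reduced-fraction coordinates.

T1 rotate counter-clockwise with cos θ = 8/17, sin θ = -15/17: (-2, -5) → (-91/17, -10/17); (-3, 3) → (21/17, 69/17); (1, -3) → (-37/17, -39/17); (2, 0) → (16/17, -30/17)
T2 scale by (3/2, 1/2): (-91/17, -10/17) → (-273/34, -5/17); (21/17, 69/17) → (63/34, 69/34); (-37/17, -39/17) → (-111/34, -39/34); (16/17, -30/17) → (24/17, -15/17)

image vertices: (-273/34, -5/17), (63/34, 69/34), (-111/34, -39/34), (24/17, -15/17)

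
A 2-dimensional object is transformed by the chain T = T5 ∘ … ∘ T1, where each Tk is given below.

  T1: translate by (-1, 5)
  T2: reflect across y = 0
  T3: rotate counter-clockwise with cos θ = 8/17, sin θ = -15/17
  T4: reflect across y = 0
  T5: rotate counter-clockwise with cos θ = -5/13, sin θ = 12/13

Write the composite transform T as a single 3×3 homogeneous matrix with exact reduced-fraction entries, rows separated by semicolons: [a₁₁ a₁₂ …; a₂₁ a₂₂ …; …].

T1 = [1 0 -1; 0 1 5; 0 0 1]
T2·T1 = [1 0 -1; 0 -1 -5; 0 0 1]
T3·…·T1 = [8/17 -15/17 -83/17; -15/17 -8/17 -25/17; 0 0 1]
T4·…·T1 = [8/17 -15/17 -83/17; 15/17 8/17 25/17; 0 0 1]
T5·…·T1 = [-220/221 -21/221 115/221; 21/221 -220/221 -1121/221; 0 0 1]

T = [-220/221 -21/221 115/221; 21/221 -220/221 -1121/221; 0 0 1]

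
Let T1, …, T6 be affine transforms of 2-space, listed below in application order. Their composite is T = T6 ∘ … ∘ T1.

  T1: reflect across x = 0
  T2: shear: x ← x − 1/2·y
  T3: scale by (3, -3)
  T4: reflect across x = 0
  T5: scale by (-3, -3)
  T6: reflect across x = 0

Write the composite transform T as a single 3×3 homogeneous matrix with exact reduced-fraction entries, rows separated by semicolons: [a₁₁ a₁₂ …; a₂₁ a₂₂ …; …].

T = [9 9/2 0; 0 9 0; 0 0 1]

T1 = [-1 0 0; 0 1 0; 0 0 1]
T2·T1 = [-1 -1/2 0; 0 1 0; 0 0 1]
T3·…·T1 = [-3 -3/2 0; 0 -3 0; 0 0 1]
T4·…·T1 = [3 3/2 0; 0 -3 0; 0 0 1]
T5·…·T1 = [-9 -9/2 0; 0 9 0; 0 0 1]
T6·…·T1 = [9 9/2 0; 0 9 0; 0 0 1]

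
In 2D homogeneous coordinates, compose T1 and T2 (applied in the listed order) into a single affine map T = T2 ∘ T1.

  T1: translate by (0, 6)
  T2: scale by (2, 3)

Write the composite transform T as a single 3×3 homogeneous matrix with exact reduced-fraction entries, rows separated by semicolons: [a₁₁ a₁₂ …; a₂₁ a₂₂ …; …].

T = [2 0 0; 0 3 18; 0 0 1]

T1 = [1 0 0; 0 1 6; 0 0 1]
T2·T1 = [2 0 0; 0 3 18; 0 0 1]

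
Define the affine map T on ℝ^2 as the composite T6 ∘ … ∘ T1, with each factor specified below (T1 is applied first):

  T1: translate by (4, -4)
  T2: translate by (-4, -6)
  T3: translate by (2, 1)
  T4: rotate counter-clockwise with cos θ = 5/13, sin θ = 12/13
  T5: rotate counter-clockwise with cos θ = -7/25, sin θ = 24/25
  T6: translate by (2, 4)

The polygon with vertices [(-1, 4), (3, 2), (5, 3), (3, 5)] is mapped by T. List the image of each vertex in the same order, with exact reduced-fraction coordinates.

T1 translate by (4, -4): (-1, 4) → (3, 0); (3, 2) → (7, -2); (5, 3) → (9, -1); (3, 5) → (7, 1)
T2 translate by (-4, -6): (3, 0) → (-1, -6); (7, -2) → (3, -8); (9, -1) → (5, -7); (7, 1) → (3, -5)
T3 translate by (2, 1): (-1, -6) → (1, -5); (3, -8) → (5, -7); (5, -7) → (7, -6); (3, -5) → (5, -4)
T4 rotate counter-clockwise with cos θ = 5/13, sin θ = 12/13: (1, -5) → (5, -1); (5, -7) → (109/13, 25/13); (7, -6) → (107/13, 54/13); (5, -4) → (73/13, 40/13)
T5 rotate counter-clockwise with cos θ = -7/25, sin θ = 24/25: (5, -1) → (-11/25, 127/25); (109/13, 25/13) → (-1363/325, 2441/325); (107/13, 54/13) → (-409/65, 438/65); (73/13, 40/13) → (-1471/325, 1472/325)
T6 translate by (2, 4): (-11/25, 127/25) → (39/25, 227/25); (-1363/325, 2441/325) → (-713/325, 3741/325); (-409/65, 438/65) → (-279/65, 698/65); (-1471/325, 1472/325) → (-821/325, 2772/325)

image vertices: (39/25, 227/25), (-713/325, 3741/325), (-279/65, 698/65), (-821/325, 2772/325)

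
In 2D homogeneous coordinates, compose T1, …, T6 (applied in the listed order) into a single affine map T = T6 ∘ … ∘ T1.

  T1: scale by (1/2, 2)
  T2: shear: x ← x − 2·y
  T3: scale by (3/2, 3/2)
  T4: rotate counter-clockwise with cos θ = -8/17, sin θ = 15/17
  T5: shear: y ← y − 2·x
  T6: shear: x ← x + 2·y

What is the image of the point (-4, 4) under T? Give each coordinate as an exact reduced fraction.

T(p) = (-1110/17, -573/17)

T1 scale by (1/2, 2): (-4, 4) → (-2, 8)
T2 shear: x ← x − 2·y: (-2, 8) → (-18, 8)
T3 scale by (3/2, 3/2): (-18, 8) → (-27, 12)
T4 rotate counter-clockwise with cos θ = -8/17, sin θ = 15/17: (-27, 12) → (36/17, -501/17)
T5 shear: y ← y − 2·x: (36/17, -501/17) → (36/17, -573/17)
T6 shear: x ← x + 2·y: (36/17, -573/17) → (-1110/17, -573/17)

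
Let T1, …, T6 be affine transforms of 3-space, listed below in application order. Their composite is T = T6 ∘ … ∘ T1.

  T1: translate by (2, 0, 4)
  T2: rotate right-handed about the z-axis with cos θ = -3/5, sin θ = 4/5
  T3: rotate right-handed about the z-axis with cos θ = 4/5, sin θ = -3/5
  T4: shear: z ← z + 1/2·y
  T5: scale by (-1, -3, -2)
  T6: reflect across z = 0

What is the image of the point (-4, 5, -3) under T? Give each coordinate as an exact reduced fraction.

T1 translate by (2, 0, 4): (-4, 5, -3) → (-2, 5, 1)
T2 rotate right-handed about the z-axis with cos θ = -3/5, sin θ = 4/5: (-2, 5, 1) → (-14/5, -23/5, 1)
T3 rotate right-handed about the z-axis with cos θ = 4/5, sin θ = -3/5: (-14/5, -23/5, 1) → (-5, -2, 1)
T4 shear: z ← z + 1/2·y: (-5, -2, 1) → (-5, -2, 0)
T5 scale by (-1, -3, -2): (-5, -2, 0) → (5, 6, 0)
T6 reflect across z = 0: (5, 6, 0) → (5, 6, 0)

T(p) = (5, 6, 0)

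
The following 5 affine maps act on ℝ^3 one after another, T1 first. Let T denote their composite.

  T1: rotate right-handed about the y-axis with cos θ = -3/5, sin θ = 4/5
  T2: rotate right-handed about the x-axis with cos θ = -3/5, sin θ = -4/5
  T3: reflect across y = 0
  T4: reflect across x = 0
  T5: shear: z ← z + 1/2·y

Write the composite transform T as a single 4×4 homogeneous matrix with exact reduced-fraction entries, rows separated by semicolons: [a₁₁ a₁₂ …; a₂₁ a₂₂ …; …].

T1 = [-3/5 0 4/5 0; 0 1 0 0; -4/5 0 -3/5 0; 0 0 0 1]
T2·T1 = [-3/5 0 4/5 0; -16/25 -3/5 -12/25 0; 12/25 -4/5 9/25 0; 0 0 0 1]
T3·…·T1 = [-3/5 0 4/5 0; 16/25 3/5 12/25 0; 12/25 -4/5 9/25 0; 0 0 0 1]
T4·…·T1 = [3/5 0 -4/5 0; 16/25 3/5 12/25 0; 12/25 -4/5 9/25 0; 0 0 0 1]
T5·…·T1 = [3/5 0 -4/5 0; 16/25 3/5 12/25 0; 4/5 -1/2 3/5 0; 0 0 0 1]

T = [3/5 0 -4/5 0; 16/25 3/5 12/25 0; 4/5 -1/2 3/5 0; 0 0 0 1]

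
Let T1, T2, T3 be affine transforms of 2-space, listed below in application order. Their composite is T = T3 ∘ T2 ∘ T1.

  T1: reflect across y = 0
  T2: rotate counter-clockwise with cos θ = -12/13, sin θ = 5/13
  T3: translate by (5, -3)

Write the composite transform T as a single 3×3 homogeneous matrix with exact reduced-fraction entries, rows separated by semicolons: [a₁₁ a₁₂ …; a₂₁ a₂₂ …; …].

T1 = [1 0 0; 0 -1 0; 0 0 1]
T2·T1 = [-12/13 5/13 0; 5/13 12/13 0; 0 0 1]
T3·…·T1 = [-12/13 5/13 5; 5/13 12/13 -3; 0 0 1]

T = [-12/13 5/13 5; 5/13 12/13 -3; 0 0 1]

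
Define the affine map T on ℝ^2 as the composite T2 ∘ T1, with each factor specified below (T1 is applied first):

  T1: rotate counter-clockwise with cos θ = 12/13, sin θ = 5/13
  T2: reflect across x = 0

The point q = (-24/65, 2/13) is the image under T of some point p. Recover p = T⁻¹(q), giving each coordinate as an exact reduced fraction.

T1 = [12/13 -5/13 0; 5/13 12/13 0; 0 0 1]
T2·T1 = [-12/13 5/13 0; 5/13 12/13 0; 0 0 1]
det M = -1; M⁻¹ = [-12/13 5/13 0; 5/13 12/13 0; 0 0 1]
M⁻¹ · (-24/65, 2/13)ᵀ = (2/5, 0)ᵀ

p = (2/5, 0)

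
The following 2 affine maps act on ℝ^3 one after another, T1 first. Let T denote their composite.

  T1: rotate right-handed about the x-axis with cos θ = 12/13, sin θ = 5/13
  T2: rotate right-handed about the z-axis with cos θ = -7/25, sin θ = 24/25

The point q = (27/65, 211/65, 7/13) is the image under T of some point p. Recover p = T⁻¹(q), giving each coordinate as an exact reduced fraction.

p = (3, -1, 1)

T1 = [1 0 0 0; 0 12/13 -5/13 0; 0 5/13 12/13 0; 0 0 0 1]
T2·T1 = [-7/25 -288/325 24/65 0; 24/25 -84/325 7/65 0; 0 5/13 12/13 0; 0 0 0 1]
det M = 1; M⁻¹ = [-7/25 24/25 0 0; -288/325 -84/325 5/13 0; 24/65 7/65 12/13 0; 0 0 0 1]
M⁻¹ · (27/65, 211/65, 7/13)ᵀ = (3, -1, 1)ᵀ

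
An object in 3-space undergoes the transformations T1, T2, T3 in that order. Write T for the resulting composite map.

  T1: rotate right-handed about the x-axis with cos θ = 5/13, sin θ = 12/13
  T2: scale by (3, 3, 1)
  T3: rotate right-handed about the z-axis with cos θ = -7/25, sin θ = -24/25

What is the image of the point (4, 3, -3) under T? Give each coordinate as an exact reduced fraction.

T(p) = (516/65, -963/65, 21/13)

T1 rotate right-handed about the x-axis with cos θ = 5/13, sin θ = 12/13: (4, 3, -3) → (4, 51/13, 21/13)
T2 scale by (3, 3, 1): (4, 51/13, 21/13) → (12, 153/13, 21/13)
T3 rotate right-handed about the z-axis with cos θ = -7/25, sin θ = -24/25: (12, 153/13, 21/13) → (516/65, -963/65, 21/13)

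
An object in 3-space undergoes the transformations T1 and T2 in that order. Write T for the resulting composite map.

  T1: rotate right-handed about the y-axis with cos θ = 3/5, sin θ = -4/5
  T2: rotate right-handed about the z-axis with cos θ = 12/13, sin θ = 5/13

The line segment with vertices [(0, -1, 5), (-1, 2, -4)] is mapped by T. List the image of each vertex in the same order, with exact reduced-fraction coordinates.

T1 rotate right-handed about the y-axis with cos θ = 3/5, sin θ = -4/5: (0, -1, 5) → (-4, -1, 3); (-1, 2, -4) → (13/5, 2, -16/5)
T2 rotate right-handed about the z-axis with cos θ = 12/13, sin θ = 5/13: (-4, -1, 3) → (-43/13, -32/13, 3); (13/5, 2, -16/5) → (106/65, 37/13, -16/5)

image vertices: (-43/13, -32/13, 3), (106/65, 37/13, -16/5)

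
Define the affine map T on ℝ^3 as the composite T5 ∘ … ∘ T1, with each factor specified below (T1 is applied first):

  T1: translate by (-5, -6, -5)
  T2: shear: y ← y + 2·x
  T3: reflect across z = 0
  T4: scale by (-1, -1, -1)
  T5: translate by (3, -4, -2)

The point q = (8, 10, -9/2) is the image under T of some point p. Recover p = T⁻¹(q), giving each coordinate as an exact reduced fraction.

p = (0, 2, 5/2)

T1 = [1 0 0 -5; 0 1 0 -6; 0 0 1 -5; 0 0 0 1]
T2·T1 = [1 0 0 -5; 2 1 0 -16; 0 0 1 -5; 0 0 0 1]
T3·…·T1 = [1 0 0 -5; 2 1 0 -16; 0 0 -1 5; 0 0 0 1]
T4·…·T1 = [-1 0 0 5; -2 -1 0 16; 0 0 1 -5; 0 0 0 1]
T5·…·T1 = [-1 0 0 8; -2 -1 0 12; 0 0 1 -7; 0 0 0 1]
det M = 1; M⁻¹ = [-1 0 0 8; 2 -1 0 -4; 0 0 1 7; 0 0 0 1]
M⁻¹ · (8, 10, -9/2)ᵀ = (0, 2, 5/2)ᵀ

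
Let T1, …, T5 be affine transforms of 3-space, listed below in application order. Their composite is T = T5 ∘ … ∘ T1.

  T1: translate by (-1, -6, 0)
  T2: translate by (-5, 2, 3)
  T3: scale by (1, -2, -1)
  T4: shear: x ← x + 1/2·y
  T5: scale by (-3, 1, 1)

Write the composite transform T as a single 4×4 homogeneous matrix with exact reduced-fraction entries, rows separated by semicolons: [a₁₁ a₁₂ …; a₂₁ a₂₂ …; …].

T1 = [1 0 0 -1; 0 1 0 -6; 0 0 1 0; 0 0 0 1]
T2·T1 = [1 0 0 -6; 0 1 0 -4; 0 0 1 3; 0 0 0 1]
T3·…·T1 = [1 0 0 -6; 0 -2 0 8; 0 0 -1 -3; 0 0 0 1]
T4·…·T1 = [1 -1 0 -2; 0 -2 0 8; 0 0 -1 -3; 0 0 0 1]
T5·…·T1 = [-3 3 0 6; 0 -2 0 8; 0 0 -1 -3; 0 0 0 1]

T = [-3 3 0 6; 0 -2 0 8; 0 0 -1 -3; 0 0 0 1]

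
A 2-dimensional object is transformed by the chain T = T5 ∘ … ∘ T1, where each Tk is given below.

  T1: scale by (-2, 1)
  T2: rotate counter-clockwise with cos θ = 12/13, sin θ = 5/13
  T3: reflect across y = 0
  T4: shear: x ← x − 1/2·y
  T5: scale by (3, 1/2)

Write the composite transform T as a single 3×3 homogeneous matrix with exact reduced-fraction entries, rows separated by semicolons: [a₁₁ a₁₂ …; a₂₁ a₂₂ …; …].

T = [-87/13 3/13 0; 5/13 -6/13 0; 0 0 1]

T1 = [-2 0 0; 0 1 0; 0 0 1]
T2·T1 = [-24/13 -5/13 0; -10/13 12/13 0; 0 0 1]
T3·…·T1 = [-24/13 -5/13 0; 10/13 -12/13 0; 0 0 1]
T4·…·T1 = [-29/13 1/13 0; 10/13 -12/13 0; 0 0 1]
T5·…·T1 = [-87/13 3/13 0; 5/13 -6/13 0; 0 0 1]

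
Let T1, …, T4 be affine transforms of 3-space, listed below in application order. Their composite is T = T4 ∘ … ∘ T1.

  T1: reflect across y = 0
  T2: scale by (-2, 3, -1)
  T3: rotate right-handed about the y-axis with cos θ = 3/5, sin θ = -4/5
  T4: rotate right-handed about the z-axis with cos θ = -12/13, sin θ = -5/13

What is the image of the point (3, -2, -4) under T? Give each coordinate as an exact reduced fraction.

T1 reflect across y = 0: (3, -2, -4) → (3, 2, -4)
T2 scale by (-2, 3, -1): (3, 2, -4) → (-6, 6, 4)
T3 rotate right-handed about the y-axis with cos θ = 3/5, sin θ = -4/5: (-6, 6, 4) → (-34/5, 6, -12/5)
T4 rotate right-handed about the z-axis with cos θ = -12/13, sin θ = -5/13: (-34/5, 6, -12/5) → (558/65, -38/13, -12/5)

T(p) = (558/65, -38/13, -12/5)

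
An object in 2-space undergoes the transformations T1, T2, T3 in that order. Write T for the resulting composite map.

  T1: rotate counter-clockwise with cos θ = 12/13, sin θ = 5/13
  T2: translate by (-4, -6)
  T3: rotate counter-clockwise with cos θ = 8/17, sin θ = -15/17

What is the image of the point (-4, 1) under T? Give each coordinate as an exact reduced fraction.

T(p) = (-2130/221, 887/221)

T1 rotate counter-clockwise with cos θ = 12/13, sin θ = 5/13: (-4, 1) → (-53/13, -8/13)
T2 translate by (-4, -6): (-53/13, -8/13) → (-105/13, -86/13)
T3 rotate counter-clockwise with cos θ = 8/17, sin θ = -15/17: (-105/13, -86/13) → (-2130/221, 887/221)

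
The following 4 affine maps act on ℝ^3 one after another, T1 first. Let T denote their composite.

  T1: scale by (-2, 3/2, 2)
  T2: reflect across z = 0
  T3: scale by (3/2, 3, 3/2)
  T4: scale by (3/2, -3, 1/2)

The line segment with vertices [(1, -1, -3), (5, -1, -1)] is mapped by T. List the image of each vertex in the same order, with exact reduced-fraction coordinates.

T1 scale by (-2, 3/2, 2): (1, -1, -3) → (-2, -3/2, -6); (5, -1, -1) → (-10, -3/2, -2)
T2 reflect across z = 0: (-2, -3/2, -6) → (-2, -3/2, 6); (-10, -3/2, -2) → (-10, -3/2, 2)
T3 scale by (3/2, 3, 3/2): (-2, -3/2, 6) → (-3, -9/2, 9); (-10, -3/2, 2) → (-15, -9/2, 3)
T4 scale by (3/2, -3, 1/2): (-3, -9/2, 9) → (-9/2, 27/2, 9/2); (-15, -9/2, 3) → (-45/2, 27/2, 3/2)

image vertices: (-9/2, 27/2, 9/2), (-45/2, 27/2, 3/2)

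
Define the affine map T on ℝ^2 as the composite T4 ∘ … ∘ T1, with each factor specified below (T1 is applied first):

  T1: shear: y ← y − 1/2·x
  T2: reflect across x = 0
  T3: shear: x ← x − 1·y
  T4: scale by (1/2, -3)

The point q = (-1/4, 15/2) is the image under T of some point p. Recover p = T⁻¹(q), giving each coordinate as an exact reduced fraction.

p = (3, -1)

T1 = [1 0 0; -1/2 1 0; 0 0 1]
T2·T1 = [-1 0 0; -1/2 1 0; 0 0 1]
T3·…·T1 = [-1/2 -1 0; -1/2 1 0; 0 0 1]
T4·…·T1 = [-1/4 -1/2 0; 3/2 -3 0; 0 0 1]
det M = 3/2; M⁻¹ = [-2 1/3 0; -1 -1/6 0; 0 0 1]
M⁻¹ · (-1/4, 15/2)ᵀ = (3, -1)ᵀ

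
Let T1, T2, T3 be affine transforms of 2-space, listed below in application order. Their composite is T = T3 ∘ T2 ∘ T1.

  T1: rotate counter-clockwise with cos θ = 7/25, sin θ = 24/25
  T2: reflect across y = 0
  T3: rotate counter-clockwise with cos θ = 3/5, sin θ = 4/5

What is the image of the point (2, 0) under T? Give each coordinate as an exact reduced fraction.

T(p) = (234/125, -88/125)

T1 rotate counter-clockwise with cos θ = 7/25, sin θ = 24/25: (2, 0) → (14/25, 48/25)
T2 reflect across y = 0: (14/25, 48/25) → (14/25, -48/25)
T3 rotate counter-clockwise with cos θ = 3/5, sin θ = 4/5: (14/25, -48/25) → (234/125, -88/125)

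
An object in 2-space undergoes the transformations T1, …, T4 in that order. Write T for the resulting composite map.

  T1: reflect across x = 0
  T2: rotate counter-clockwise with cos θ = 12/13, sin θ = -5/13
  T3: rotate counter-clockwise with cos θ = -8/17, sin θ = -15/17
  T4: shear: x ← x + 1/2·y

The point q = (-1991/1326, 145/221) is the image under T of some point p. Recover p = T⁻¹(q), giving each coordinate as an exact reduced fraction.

T1 = [-1 0 0; 0 1 0; 0 0 1]
T2·T1 = [-12/13 5/13 0; 5/13 12/13 0; 0 0 1]
T3·…·T1 = [171/221 140/221 0; 140/221 -171/221 0; 0 0 1]
T4·…·T1 = [241/221 109/442 0; 140/221 -171/221 0; 0 0 1]
det M = -1; M⁻¹ = [171/221 109/442 0; 140/221 -241/221 0; 0 0 1]
M⁻¹ · (-1991/1326, 145/221)ᵀ = (-1, -5/3)ᵀ

p = (-1, -5/3)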